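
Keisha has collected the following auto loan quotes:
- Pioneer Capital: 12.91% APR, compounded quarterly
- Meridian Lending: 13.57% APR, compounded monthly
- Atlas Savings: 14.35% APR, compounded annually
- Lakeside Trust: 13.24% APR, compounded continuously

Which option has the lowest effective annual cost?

Pioneer Capital

Pioneer Capital: (1 + 0.1291/4)^4 − 1 = 13.549%
Meridian Lending: (1 + 0.1357/12)^12 − 1 = 14.447%
Atlas Savings: compounded annually, EAR = 14.350%
Lakeside Trust: e^0.1324 − 1 = 14.156%
The lowest effective annual rate is Pioneer Capital at 13.549%.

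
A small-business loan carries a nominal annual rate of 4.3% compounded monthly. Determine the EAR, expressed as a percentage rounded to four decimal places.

4.3858%

EAR = (1 + 0.043/12)^12 − 1.
= 1.043858 − 1 = 4.3858%.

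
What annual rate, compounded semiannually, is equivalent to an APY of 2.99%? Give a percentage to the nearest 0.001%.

2.968%

(1 + r/2)^2 − 1 = 0.0299, so 1 + r/2 = 1.0299^(1/2).
r/2 = 0.014840, so r = 0.029680 = 2.968%.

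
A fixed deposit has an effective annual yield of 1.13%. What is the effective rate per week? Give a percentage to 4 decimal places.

0.0216%

The per-week rate i satisfies (1 + i)^52 = 1 + 0.0113.
i = 1.0113^(1/52) − 1 = 0.0002161 = 0.0216%.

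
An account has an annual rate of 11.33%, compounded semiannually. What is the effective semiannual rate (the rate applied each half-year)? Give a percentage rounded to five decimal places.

5.66500%

With a nominal annual rate compounded semiannually, the periodic rate is the nominal rate divided by 2.
i = 0.1133 / 2 = 0.0566500 = 5.66500%.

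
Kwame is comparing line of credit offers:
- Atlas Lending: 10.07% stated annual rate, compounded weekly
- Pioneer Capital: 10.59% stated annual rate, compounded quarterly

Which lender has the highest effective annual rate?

Pioneer Capital

Atlas Lending: (1 + 0.1007/52)^52 − 1 = 10.584%
Pioneer Capital: (1 + 0.1059/4)^4 − 1 = 11.018%
The highest effective annual rate is Pioneer Capital at 11.018%.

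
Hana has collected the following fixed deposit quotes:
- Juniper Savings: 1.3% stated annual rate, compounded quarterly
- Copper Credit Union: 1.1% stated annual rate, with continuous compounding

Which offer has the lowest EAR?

Juniper Savings: (1 + 0.013/4)^4 − 1 = 1.306%
Copper Credit Union: e^0.011 − 1 = 1.106%
The lowest effective annual rate is Copper Credit Union at 1.106%.

Copper Credit Union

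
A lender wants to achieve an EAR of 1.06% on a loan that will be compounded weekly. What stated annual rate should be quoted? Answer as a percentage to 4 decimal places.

1.0545%

(1 + r/52)^52 − 1 = 0.0106, so 1 + r/52 = 1.0106^(1/52).
r/52 = 0.000203, so r = 0.010545 = 1.0545%.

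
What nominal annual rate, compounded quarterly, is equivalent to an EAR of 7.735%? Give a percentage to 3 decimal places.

7.520%

(1 + r/4)^4 − 1 = 0.07735, so 1 + r/4 = 1.07735^(1/4).
r/4 = 0.018801, so r = 0.075203 = 7.520%.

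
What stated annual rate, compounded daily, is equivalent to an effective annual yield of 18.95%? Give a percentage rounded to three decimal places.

17.357%

(1 + r/365)^365 − 1 = 0.1895, so 1 + r/365 = 1.1895^(1/365).
r/365 = 0.000476, so r = 0.173574 = 17.357%.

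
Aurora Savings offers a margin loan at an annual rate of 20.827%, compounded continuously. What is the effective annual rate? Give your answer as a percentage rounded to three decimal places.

23.155%

With continuous compounding, EAR = e^0.20827 − 1.
e^0.20827 = 1.231546, so EAR = 0.231546 = 23.155%.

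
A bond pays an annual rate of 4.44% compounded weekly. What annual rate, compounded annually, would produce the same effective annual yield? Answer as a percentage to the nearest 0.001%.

EAR = (1 + 0.0444/52)^52 − 1 = 0.045381.
Compounded annually, the equivalent nominal rate is the EAR itself: 4.538%.

4.538%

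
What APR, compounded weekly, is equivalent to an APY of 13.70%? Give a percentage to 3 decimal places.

12.855%

(1 + r/52)^52 − 1 = 0.1370, so 1 + r/52 = 1.1370^(1/52).
r/52 = 0.002472, so r = 0.128552 = 12.855%.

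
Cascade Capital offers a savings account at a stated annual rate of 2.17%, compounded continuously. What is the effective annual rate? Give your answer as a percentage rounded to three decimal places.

With continuous compounding, EAR = e^0.0217 − 1.
e^0.0217 = 1.021937, so EAR = 0.021937 = 2.194%.

2.194%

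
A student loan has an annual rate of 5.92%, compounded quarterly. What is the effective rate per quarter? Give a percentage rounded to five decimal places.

With a nominal annual rate compounded quarterly, the periodic rate is the nominal rate divided by 4.
i = 0.0592 / 4 = 0.0148000 = 1.48000%.

1.48000%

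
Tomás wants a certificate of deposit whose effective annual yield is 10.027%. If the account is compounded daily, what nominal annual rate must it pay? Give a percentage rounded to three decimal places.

(1 + r/365)^365 − 1 = 0.10027, so 1 + r/365 = 1.10027^(1/365).
r/365 = 0.000262, so r = 0.095568 = 9.557%.

9.557%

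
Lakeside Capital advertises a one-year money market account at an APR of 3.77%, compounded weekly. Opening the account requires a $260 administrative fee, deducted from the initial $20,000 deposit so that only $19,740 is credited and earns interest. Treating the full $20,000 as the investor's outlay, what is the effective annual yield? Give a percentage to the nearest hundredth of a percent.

2.49%

Value after one year: 19,740 × (1 + 0.0377/52)^52 = 19,740 × 1.038405 = $20,498.12.
Effective yield on the $20,000 outlay: 20,498.12 / 20,000 − 1 = 0.024906 = 2.49%.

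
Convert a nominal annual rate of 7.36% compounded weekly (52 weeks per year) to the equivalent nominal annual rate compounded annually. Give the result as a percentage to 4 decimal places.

EAR = (1 + 0.0736/52)^52 − 1 = 0.076320.
Compounded annually, the equivalent nominal rate is the EAR itself: 7.6320%.

7.6320%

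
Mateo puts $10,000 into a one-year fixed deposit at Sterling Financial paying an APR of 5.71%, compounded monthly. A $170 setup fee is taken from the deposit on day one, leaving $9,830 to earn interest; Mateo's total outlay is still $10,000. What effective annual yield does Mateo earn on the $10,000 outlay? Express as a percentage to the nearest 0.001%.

Value after one year: 9,830 × (1 + 0.0571/12)^12 = 9,830 × 1.058618 = $10,406.22.
Effective yield on the $10,000 outlay: 10,406.22 / 10,000 − 1 = 0.040622 = 4.062%.

4.062%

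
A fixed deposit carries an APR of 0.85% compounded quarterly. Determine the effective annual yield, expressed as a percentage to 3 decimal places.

0.853%

EAR = (1 + 0.0085/4)^4 − 1.
= (1 + 0.002125)^4 − 1 = 1.008527 − 1 = 0.853%.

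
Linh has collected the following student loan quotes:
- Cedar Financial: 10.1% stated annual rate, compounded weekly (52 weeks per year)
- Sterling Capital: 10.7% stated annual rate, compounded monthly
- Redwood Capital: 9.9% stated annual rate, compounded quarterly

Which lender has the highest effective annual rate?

Sterling Capital

Cedar Financial: (1 + 0.101/52)^52 − 1 = 10.617%
Sterling Capital: (1 + 0.107/12)^12 − 1 = 11.241%
Redwood Capital: (1 + 0.099/4)^4 − 1 = 10.274%
The highest effective annual rate is Sterling Capital at 11.241%.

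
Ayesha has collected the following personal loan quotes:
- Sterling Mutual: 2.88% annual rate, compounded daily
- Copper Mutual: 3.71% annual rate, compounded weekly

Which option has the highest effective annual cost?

Sterling Mutual: (1 + 0.0288/365)^365 − 1 = 2.922%
Copper Mutual: (1 + 0.0371/52)^52 − 1 = 3.778%
The highest effective annual rate is Copper Mutual at 3.778%.

Copper Mutual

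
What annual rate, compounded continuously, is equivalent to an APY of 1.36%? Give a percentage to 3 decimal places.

1.351%

Continuous: nominal r satisfies e^r − 1 = 0.0136.
r = ln(1 + 0.0136) = ln(1.0136) = 0.013508 = 1.351%.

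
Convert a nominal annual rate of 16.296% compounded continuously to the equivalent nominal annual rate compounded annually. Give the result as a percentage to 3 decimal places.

17.699%

EAR under continuous compounding: e^0.16296 − 1 = 0.176990.
Compounded annually, the equivalent nominal rate is the EAR itself: 17.699%.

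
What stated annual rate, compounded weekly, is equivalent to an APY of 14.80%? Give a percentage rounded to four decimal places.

(1 + r/52)^52 − 1 = 0.1480, so 1 + r/52 = 1.1480^(1/52).
r/52 = 0.002658, so r = 0.138205 = 13.8205%.

13.8205%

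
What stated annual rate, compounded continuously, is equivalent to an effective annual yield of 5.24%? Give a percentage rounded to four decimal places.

5.1073%

Continuous: nominal r satisfies e^r − 1 = 0.0524.
r = ln(1 + 0.0524) = ln(1.0524) = 0.051073 = 5.1073%.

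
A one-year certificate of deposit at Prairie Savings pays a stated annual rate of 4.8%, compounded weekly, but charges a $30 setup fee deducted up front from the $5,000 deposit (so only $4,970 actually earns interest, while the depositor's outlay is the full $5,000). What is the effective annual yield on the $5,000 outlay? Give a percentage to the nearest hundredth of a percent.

Value after one year: 4,970 × (1 + 0.048/52)^52 = 4,970 × 1.049147 = $5,214.26.
Effective yield on the $5,000 outlay: 5,214.26 / 5,000 − 1 = 0.042853 = 4.29%.

4.29%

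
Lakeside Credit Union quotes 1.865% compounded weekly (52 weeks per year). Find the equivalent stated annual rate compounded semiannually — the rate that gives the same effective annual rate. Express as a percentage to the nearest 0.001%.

1.873%

EAR = (1 + 0.01865/52)^52 − 1 = 0.018822.
Solve (1 + r/2)^2 = 1.018822: r/2 = 1.018822^(1/2) − 1 = 0.009367, so r = 0.018734 = 1.873%.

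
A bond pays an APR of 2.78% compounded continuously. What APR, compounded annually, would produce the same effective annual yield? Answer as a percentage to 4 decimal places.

2.8190%

EAR under continuous compounding: e^0.0278 − 1 = 0.028190.
Compounded annually, the equivalent nominal rate is the EAR itself: 2.8190%.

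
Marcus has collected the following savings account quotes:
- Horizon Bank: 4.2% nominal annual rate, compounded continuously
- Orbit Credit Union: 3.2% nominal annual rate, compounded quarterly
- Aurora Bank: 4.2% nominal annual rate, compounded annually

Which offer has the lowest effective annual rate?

Orbit Credit Union

Horizon Bank: e^0.042 − 1 = 4.289%
Orbit Credit Union: (1 + 0.032/4)^4 − 1 = 3.239%
Aurora Bank: compounded annually, EAR = 4.200%
The lowest effective annual rate is Orbit Credit Union at 3.239%.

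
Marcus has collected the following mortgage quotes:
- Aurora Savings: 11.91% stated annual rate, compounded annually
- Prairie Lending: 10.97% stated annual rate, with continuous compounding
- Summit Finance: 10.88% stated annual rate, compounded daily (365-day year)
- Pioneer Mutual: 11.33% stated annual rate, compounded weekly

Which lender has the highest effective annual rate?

Aurora Savings: compounded annually, EAR = 11.910%
Prairie Lending: e^0.1097 − 1 = 11.594%
Summit Finance: (1 + 0.1088/365)^365 − 1 = 11.492%
Pioneer Mutual: (1 + 0.1133/52)^52 − 1 = 11.983%
The highest effective annual rate is Pioneer Mutual at 11.983%.

Pioneer Mutual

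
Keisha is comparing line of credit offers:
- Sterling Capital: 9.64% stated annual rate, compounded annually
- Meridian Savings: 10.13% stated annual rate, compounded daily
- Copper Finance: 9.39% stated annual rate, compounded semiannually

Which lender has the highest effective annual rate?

Meridian Savings

Sterling Capital: compounded annually, EAR = 9.640%
Meridian Savings: (1 + 0.1013/365)^365 − 1 = 10.659%
Copper Finance: (1 + 0.0939/2)^2 − 1 = 9.610%
The highest effective annual rate is Meridian Savings at 10.659%.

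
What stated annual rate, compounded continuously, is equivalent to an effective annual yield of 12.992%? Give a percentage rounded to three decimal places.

12.215%

Continuous: nominal r satisfies e^r − 1 = 0.12992.
r = ln(1 + 0.12992) = ln(1.12992) = 0.122147 = 12.215%.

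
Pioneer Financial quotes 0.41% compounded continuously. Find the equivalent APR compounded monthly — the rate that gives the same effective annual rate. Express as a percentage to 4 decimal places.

EAR under continuous compounding: e^0.0041 − 1 = 0.004108.
Solve (1 + r/12)^12 = 1.004108: r/12 = 1.004108^(1/12) − 1 = 0.000342, so r = 0.004101 = 0.4101%.

0.4101%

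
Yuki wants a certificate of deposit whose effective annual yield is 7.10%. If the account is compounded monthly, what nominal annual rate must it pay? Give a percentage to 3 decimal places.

(1 + r/12)^12 − 1 = 0.0710, so 1 + r/12 = 1.0710^(1/12).
r/12 = 0.005732, so r = 0.068789 = 6.879%.

6.879%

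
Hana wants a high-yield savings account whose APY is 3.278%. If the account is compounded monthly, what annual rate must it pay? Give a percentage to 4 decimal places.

3.2298%

(1 + r/12)^12 − 1 = 0.03278, so 1 + r/12 = 1.03278^(1/12).
r/12 = 0.002691, so r = 0.032298 = 3.2298%.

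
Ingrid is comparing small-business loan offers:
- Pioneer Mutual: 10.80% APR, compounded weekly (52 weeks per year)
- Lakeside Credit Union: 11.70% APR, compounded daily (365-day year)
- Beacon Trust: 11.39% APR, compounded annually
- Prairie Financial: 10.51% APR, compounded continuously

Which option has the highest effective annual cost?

Pioneer Mutual: (1 + 0.1080/52)^52 − 1 = 11.392%
Lakeside Credit Union: (1 + 0.1170/365)^365 − 1 = 12.410%
Beacon Trust: compounded annually, EAR = 11.390%
Prairie Financial: e^0.1051 − 1 = 11.082%
The highest effective annual rate is Lakeside Credit Union at 12.410%.

Lakeside Credit Union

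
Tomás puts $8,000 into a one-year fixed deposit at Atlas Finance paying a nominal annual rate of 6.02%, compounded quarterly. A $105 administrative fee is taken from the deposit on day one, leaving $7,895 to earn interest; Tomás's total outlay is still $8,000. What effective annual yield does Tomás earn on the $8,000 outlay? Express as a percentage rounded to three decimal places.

4.764%

Value after one year: 7,895 × (1 + 0.0602/4)^4 = 7,895 × 1.061573 = $8,381.12.
Effective yield on the $8,000 outlay: 8,381.12 / 8,000 − 1 = 0.047640 = 4.764%.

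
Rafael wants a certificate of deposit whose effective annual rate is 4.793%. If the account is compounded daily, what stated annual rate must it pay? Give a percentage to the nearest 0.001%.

(1 + r/365)^365 − 1 = 0.04793, so 1 + r/365 = 1.04793^(1/365).
r/365 = 0.000128, so r = 0.046820 = 4.682%.

4.682%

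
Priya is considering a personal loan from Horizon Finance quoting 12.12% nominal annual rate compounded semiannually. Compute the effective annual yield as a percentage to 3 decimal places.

12.487%

EAR = (1 + 0.1212/2)^2 − 1.
= 1.124872 − 1 = 12.487%.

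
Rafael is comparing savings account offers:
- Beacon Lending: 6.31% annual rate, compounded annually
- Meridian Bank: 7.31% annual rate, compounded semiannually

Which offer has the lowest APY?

Beacon Lending: compounded annually, EAR = 6.310%
Meridian Bank: (1 + 0.0731/2)^2 − 1 = 7.444%
The lowest effective annual rate is Beacon Lending at 6.310%.

Beacon Lending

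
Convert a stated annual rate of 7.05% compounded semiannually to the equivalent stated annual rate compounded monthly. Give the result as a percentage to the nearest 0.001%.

6.949%

EAR = (1 + 0.0705/2)^2 − 1 = 0.071743.
Solve (1 + r/12)^12 = 1.071743: r/12 = 1.071743^(1/12) − 1 = 0.005791, so r = 0.069486 = 6.949%.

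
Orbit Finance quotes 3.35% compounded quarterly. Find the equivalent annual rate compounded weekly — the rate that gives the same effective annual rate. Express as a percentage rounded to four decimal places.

3.3371%

EAR = (1 + 0.0335/4)^4 − 1 = 0.033923.
Solve (1 + r/52)^52 = 1.033923: r/52 = 1.033923^(1/52) − 1 = 0.000642, so r = 0.033371 = 3.3371%.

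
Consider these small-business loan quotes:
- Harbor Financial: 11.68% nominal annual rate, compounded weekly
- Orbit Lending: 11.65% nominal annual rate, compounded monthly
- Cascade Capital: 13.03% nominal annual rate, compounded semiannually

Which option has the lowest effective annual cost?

Orbit Lending

Harbor Financial: (1 + 0.1168/52)^52 − 1 = 12.375%
Orbit Lending: (1 + 0.1165/12)^12 − 1 = 12.293%
Cascade Capital: (1 + 0.1303/2)^2 − 1 = 13.454%
The lowest effective annual rate is Orbit Lending at 12.293%.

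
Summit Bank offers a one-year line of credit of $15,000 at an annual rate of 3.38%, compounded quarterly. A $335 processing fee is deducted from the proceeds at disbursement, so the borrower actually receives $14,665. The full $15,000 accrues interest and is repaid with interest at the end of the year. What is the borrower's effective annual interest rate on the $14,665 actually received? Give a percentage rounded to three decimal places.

5.786%

Amount owed after one year: 15,000 × (1 + 0.0338/4)^4 = 15,000 × 1.034231 = $15,513.46.
Effective rate on net proceeds: 15,513.46 / 14,665 − 1 = 0.057856 = 5.786%.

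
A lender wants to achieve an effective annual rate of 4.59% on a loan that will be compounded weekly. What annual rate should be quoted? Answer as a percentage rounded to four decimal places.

4.4897%

(1 + r/52)^52 − 1 = 0.0459, so 1 + r/52 = 1.0459^(1/52).
r/52 = 0.000863, so r = 0.044897 = 4.4897%.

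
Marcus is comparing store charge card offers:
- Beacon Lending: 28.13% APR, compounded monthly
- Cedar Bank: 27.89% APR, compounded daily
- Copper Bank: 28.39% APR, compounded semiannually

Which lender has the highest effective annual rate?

Beacon Lending: (1 + 0.2813/12)^12 − 1 = 32.056%
Cedar Bank: (1 + 0.2789/365)^365 − 1 = 32.153%
Copper Bank: (1 + 0.2839/2)^2 − 1 = 30.405%
The highest effective annual rate is Cedar Bank at 32.153%.

Cedar Bank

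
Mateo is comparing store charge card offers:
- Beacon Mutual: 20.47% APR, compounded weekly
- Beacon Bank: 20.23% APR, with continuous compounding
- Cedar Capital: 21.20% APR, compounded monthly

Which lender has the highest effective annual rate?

Cedar Capital

Beacon Mutual: (1 + 0.2047/52)^52 − 1 = 22.666%
Beacon Bank: e^0.2023 − 1 = 22.422%
Cedar Capital: (1 + 0.2120/12)^12 − 1 = 23.386%
The highest effective annual rate is Cedar Capital at 23.386%.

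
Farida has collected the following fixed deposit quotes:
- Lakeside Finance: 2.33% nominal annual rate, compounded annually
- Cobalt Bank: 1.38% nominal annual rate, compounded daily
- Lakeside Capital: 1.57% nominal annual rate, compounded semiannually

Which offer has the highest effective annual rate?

Lakeside Finance: compounded annually, EAR = 2.330%
Cobalt Bank: (1 + 0.0138/365)^365 − 1 = 1.390%
Lakeside Capital: (1 + 0.0157/2)^2 − 1 = 1.576%
The highest effective annual rate is Lakeside Finance at 2.330%.

Lakeside Finance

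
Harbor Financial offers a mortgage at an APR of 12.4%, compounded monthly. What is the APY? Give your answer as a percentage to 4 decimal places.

EAR = (1 + 0.124/12)^12 − 1.
= 1.131296 − 1 = 13.1296%.

13.1296%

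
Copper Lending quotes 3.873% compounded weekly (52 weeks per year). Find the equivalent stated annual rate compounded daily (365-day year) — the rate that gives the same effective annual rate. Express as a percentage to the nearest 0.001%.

EAR = (1 + 0.03873/52)^52 − 1 = 0.039475.
Solve (1 + r/365)^365 = 1.039475: r/365 = 1.039475^(1/365) − 1 = 0.000106, so r = 0.038718 = 3.872%.

3.872%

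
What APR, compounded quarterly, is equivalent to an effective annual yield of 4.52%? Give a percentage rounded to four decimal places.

4.4453%

(1 + r/4)^4 − 1 = 0.0452, so 1 + r/4 = 1.0452^(1/4).
r/4 = 0.011113, so r = 0.044453 = 4.4453%.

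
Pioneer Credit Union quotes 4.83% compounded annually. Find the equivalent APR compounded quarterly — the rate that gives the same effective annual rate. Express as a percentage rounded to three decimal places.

Compounded annually, EAR = nominal = 0.048300.
Solve (1 + r/4)^4 = 1.048300: r/4 = 1.048300^(1/4) − 1 = 0.011862, so r = 0.047449 = 4.745%.

4.745%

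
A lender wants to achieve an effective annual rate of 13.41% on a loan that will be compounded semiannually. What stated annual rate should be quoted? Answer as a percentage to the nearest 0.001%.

(1 + r/2)^2 − 1 = 0.1341, so 1 + r/2 = 1.1341^(1/2).
r/2 = 0.064941, so r = 0.129883 = 12.988%.

12.988%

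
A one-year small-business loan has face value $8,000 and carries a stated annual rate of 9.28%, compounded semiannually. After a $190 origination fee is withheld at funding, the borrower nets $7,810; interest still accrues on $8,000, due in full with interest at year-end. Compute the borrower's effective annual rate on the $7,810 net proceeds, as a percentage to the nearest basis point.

Amount owed after one year: 8,000 × (1 + 0.0928/2)^2 = 8,000 × 1.094953 = $8,759.62.
Effective rate on net proceeds: 8,759.62 / 7,810 − 1 = 0.121591 = 12.16%.

12.16%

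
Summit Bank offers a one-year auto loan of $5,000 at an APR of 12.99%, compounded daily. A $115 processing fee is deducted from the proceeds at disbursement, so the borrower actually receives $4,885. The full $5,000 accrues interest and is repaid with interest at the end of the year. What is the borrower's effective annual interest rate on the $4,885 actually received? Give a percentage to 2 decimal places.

Amount owed after one year: 5,000 × (1 + 0.1299/365)^365 = 5,000 × 1.138688 = $5,693.44.
Effective rate on net proceeds: 5,693.44 / 4,885 − 1 = 0.165495 = 16.55%.

16.55%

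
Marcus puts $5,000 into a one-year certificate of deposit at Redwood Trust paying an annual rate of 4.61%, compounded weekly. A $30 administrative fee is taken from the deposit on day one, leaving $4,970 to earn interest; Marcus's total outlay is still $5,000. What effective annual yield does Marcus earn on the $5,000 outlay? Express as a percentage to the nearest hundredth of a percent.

Value after one year: 4,970 × (1 + 0.0461/52)^52 = 4,970 × 1.047158 = $5,204.37.
Effective yield on the $5,000 outlay: 5,204.37 / 5,000 − 1 = 0.040875 = 4.09%.

4.09%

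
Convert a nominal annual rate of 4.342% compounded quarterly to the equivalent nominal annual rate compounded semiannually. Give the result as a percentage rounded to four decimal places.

4.3656%

EAR = (1 + 0.04342/4)^4 − 1 = 0.044132.
Solve (1 + r/2)^2 = 1.044132: r/2 = 1.044132^(1/2) − 1 = 0.021828, so r = 0.043656 = 4.3656%.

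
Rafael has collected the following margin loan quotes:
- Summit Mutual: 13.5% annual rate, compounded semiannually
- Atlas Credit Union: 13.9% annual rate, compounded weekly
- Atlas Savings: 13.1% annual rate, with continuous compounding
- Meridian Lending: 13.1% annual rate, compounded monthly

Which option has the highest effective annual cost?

Summit Mutual: (1 + 0.135/2)^2 − 1 = 13.956%
Atlas Credit Union: (1 + 0.139/52)^52 − 1 = 14.891%
Atlas Savings: e^0.131 − 1 = 13.997%
Meridian Lending: (1 + 0.131/12)^12 − 1 = 13.916%
The highest effective annual rate is Atlas Credit Union at 14.891%.

Atlas Credit Union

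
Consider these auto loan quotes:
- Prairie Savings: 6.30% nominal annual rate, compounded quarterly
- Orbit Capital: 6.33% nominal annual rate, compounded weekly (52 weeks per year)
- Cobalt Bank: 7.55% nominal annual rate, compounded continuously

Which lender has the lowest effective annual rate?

Prairie Savings

Prairie Savings: (1 + 0.0630/4)^4 − 1 = 6.450%
Orbit Capital: (1 + 0.0633/52)^52 − 1 = 6.531%
Cobalt Bank: e^0.0755 − 1 = 7.842%
The lowest effective annual rate is Prairie Savings at 6.450%.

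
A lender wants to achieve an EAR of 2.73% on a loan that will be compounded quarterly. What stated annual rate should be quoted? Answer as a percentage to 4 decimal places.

2.7025%

(1 + r/4)^4 − 1 = 0.0273, so 1 + r/4 = 1.0273^(1/4).
r/4 = 0.006756, so r = 0.027025 = 2.7025%.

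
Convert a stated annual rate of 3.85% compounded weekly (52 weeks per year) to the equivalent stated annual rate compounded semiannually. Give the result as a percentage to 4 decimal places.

EAR = (1 + 0.0385/52)^52 − 1 = 0.039236.
Solve (1 + r/2)^2 = 1.039236: r/2 = 1.039236^(1/2) − 1 = 0.019429, so r = 0.038858 = 3.8858%.

3.8858%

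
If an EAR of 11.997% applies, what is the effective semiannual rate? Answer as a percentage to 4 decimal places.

5.8286%

The per-half-year rate i satisfies (1 + i)^2 = 1 + 0.11997.
i = 1.11997^(1/2) − 1 = 0.0582864 = 5.8286%.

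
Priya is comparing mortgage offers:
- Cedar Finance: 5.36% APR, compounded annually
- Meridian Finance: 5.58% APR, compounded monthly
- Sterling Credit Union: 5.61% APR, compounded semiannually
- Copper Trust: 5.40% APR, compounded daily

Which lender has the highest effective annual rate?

Meridian Finance

Cedar Finance: compounded annually, EAR = 5.360%
Meridian Finance: (1 + 0.0558/12)^12 − 1 = 5.725%
Sterling Credit Union: (1 + 0.0561/2)^2 − 1 = 5.689%
Copper Trust: (1 + 0.0540/365)^365 − 1 = 5.548%
The highest effective annual rate is Meridian Finance at 5.725%.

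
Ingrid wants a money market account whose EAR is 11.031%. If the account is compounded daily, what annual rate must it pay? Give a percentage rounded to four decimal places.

(1 + r/365)^365 − 1 = 0.11031, so 1 + r/365 = 1.11031^(1/365).
r/365 = 0.000287, so r = 0.104654 = 10.4654%.

10.4654%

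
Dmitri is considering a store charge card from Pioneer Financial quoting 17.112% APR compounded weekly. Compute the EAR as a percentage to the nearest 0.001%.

18.630%

EAR = (1 + 0.17112/52)^52 − 1.
= (1 + 0.003291)^52 − 1 = 1.186300 − 1 = 18.630%.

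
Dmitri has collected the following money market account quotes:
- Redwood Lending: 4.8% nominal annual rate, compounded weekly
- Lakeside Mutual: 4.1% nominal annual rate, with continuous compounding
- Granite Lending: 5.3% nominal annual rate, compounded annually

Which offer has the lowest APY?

Redwood Lending: (1 + 0.048/52)^52 − 1 = 4.915%
Lakeside Mutual: e^0.041 − 1 = 4.185%
Granite Lending: compounded annually, EAR = 5.300%
The lowest effective annual rate is Lakeside Mutual at 4.185%.

Lakeside Mutual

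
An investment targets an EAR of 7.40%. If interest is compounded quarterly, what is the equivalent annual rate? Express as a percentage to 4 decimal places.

7.2031%

(1 + r/4)^4 − 1 = 0.0740, so 1 + r/4 = 1.0740^(1/4).
r/4 = 0.018008, so r = 0.072031 = 7.2031%.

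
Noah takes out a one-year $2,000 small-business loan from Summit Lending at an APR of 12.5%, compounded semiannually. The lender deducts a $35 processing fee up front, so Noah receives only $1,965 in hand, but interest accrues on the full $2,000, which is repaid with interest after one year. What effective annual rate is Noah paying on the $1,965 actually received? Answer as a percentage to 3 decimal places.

14.901%

Amount owed after one year: 2,000 × (1 + 0.125/2)^2 = 2,000 × 1.128906 = $2,257.81.
Effective rate on net proceeds: 2,257.81 / 1,965 − 1 = 0.149014 = 14.901%.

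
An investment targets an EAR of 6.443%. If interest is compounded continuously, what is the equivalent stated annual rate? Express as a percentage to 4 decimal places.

6.2439%

Continuous: nominal r satisfies e^r − 1 = 0.06443.
r = ln(1 + 0.06443) = ln(1.06443) = 0.062439 = 6.2439%.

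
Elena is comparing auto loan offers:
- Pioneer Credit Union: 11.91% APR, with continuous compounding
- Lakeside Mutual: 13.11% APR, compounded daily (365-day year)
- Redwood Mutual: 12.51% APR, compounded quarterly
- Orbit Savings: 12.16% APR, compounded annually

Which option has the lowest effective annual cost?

Pioneer Credit Union: e^0.1191 − 1 = 12.648%
Lakeside Mutual: (1 + 0.1311/365)^365 − 1 = 14.005%
Redwood Mutual: (1 + 0.1251/4)^4 − 1 = 13.109%
Orbit Savings: compounded annually, EAR = 12.160%
The lowest effective annual rate is Orbit Savings at 12.160%.

Orbit Savings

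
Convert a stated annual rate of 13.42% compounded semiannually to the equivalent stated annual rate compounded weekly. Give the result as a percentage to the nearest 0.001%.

13.005%

EAR = (1 + 0.1342/2)^2 − 1 = 0.138702.
Solve (1 + r/52)^52 = 1.138702: r/52 = 1.138702^(1/52) − 1 = 0.002501, so r = 0.130052 = 13.005%.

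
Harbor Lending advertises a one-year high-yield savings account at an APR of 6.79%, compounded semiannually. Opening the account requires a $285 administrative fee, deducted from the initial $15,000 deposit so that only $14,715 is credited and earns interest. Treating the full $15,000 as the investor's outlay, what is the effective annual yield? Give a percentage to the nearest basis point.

Value after one year: 14,715 × (1 + 0.0679/2)^2 = 14,715 × 1.069053 = $15,731.11.
Effective yield on the $15,000 outlay: 15,731.11 / 15,000 − 1 = 0.048741 = 4.87%.

4.87%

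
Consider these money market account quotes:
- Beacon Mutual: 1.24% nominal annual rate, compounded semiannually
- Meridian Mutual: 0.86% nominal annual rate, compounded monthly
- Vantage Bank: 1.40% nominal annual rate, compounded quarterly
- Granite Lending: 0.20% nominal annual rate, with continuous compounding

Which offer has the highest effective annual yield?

Beacon Mutual: (1 + 0.0124/2)^2 − 1 = 1.244%
Meridian Mutual: (1 + 0.0086/12)^12 − 1 = 0.863%
Vantage Bank: (1 + 0.0140/4)^4 − 1 = 1.407%
Granite Lending: e^0.0020 − 1 = 0.200%
The highest effective annual rate is Vantage Bank at 1.407%.

Vantage Bank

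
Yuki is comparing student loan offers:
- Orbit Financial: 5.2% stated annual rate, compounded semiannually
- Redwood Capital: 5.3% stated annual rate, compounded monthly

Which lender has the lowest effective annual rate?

Orbit Financial: (1 + 0.052/2)^2 − 1 = 5.268%
Redwood Capital: (1 + 0.053/12)^12 − 1 = 5.431%
The lowest effective annual rate is Orbit Financial at 5.268%.

Orbit Financial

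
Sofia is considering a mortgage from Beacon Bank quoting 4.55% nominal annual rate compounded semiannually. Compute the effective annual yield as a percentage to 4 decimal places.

4.6018%

EAR = (1 + 0.0455/2)^2 − 1.
= 1.046018 − 1 = 4.6018%.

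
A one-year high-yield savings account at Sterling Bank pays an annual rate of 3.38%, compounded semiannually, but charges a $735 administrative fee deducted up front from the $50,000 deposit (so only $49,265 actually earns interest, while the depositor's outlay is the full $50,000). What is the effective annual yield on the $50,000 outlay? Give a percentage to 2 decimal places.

1.89%

Value after one year: 49,265 × (1 + 0.0338/2)^2 = 49,265 × 1.034086 = $50,944.23.
Effective yield on the $50,000 outlay: 50,944.23 / 50,000 − 1 = 0.018885 = 1.89%.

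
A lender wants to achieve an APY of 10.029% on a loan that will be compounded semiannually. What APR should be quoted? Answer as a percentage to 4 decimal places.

(1 + r/2)^2 − 1 = 0.10029, so 1 + r/2 = 1.10029^(1/2).
r/2 = 0.048947, so r = 0.097894 = 9.7894%.

9.7894%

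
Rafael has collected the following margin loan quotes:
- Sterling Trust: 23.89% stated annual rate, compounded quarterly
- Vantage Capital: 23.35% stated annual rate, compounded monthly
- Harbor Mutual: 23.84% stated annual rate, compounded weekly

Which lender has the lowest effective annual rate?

Sterling Trust: (1 + 0.2389/4)^4 − 1 = 26.117%
Vantage Capital: (1 + 0.2335/12)^12 − 1 = 26.018%
Harbor Mutual: (1 + 0.2384/52)^52 − 1 = 26.853%
The lowest effective annual rate is Vantage Capital at 26.018%.

Vantage Capital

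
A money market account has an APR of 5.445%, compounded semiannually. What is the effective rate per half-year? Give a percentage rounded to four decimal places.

2.7225%

With a nominal annual rate compounded semiannually, the periodic rate is the nominal rate divided by 2.
i = 0.05445 / 2 = 0.0272250 = 2.7225%.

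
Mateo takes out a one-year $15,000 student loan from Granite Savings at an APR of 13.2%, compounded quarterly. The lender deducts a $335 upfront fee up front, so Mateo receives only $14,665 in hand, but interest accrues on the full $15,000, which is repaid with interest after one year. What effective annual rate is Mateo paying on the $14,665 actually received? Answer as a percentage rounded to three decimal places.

16.469%

Amount owed after one year: 15,000 × (1 + 0.132/4)^4 = 15,000 × 1.138679 = $17,080.18.
Effective rate on net proceeds: 17,080.18 / 14,665 − 1 = 0.164690 = 16.469%.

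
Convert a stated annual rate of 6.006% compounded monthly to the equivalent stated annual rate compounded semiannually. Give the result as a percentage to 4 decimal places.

EAR = (1 + 0.06006/12)^12 − 1 = 0.061741.
Solve (1 + r/2)^2 = 1.061741: r/2 = 1.061741^(1/2) − 1 = 0.030408, so r = 0.060817 = 6.0817%.

6.0817%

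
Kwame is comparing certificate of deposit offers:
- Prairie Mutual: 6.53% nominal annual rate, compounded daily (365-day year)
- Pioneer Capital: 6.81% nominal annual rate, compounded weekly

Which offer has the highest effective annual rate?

Prairie Mutual: (1 + 0.0653/365)^365 − 1 = 6.747%
Pioneer Capital: (1 + 0.0681/52)^52 − 1 = 7.042%
The highest effective annual rate is Pioneer Capital at 7.042%.

Pioneer Capital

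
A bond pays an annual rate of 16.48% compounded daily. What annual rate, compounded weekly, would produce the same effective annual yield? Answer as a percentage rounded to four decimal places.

EAR = (1 + 0.1648/365)^365 − 1 = 0.179113.
Solve (1 + r/52)^52 = 1.179113: r/52 = 1.179113^(1/52) − 1 = 0.003174, so r = 0.165024 = 16.5024%.

16.5024%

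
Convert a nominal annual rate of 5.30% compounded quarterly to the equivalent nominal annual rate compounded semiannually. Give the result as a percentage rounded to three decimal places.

EAR = (1 + 0.0530/4)^4 − 1 = 0.054063.
Solve (1 + r/2)^2 = 1.054063: r/2 = 1.054063^(1/2) − 1 = 0.026676, so r = 0.053351 = 5.335%.

5.335%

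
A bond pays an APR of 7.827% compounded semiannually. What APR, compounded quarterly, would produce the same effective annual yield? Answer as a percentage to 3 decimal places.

EAR = (1 + 0.07827/2)^2 − 1 = 0.079802.
Solve (1 + r/4)^4 = 1.079802: r/4 = 1.079802^(1/4) − 1 = 0.019380, so r = 0.077519 = 7.752%.

7.752%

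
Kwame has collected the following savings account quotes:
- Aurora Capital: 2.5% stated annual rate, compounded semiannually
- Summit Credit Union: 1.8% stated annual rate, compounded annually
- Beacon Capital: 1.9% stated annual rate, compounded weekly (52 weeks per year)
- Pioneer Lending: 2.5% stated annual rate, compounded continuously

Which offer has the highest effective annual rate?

Aurora Capital: (1 + 0.025/2)^2 − 1 = 2.516%
Summit Credit Union: compounded annually, EAR = 1.800%
Beacon Capital: (1 + 0.019/52)^52 − 1 = 1.918%
Pioneer Lending: e^0.025 − 1 = 2.532%
The highest effective annual rate is Pioneer Lending at 2.532%.

Pioneer Lending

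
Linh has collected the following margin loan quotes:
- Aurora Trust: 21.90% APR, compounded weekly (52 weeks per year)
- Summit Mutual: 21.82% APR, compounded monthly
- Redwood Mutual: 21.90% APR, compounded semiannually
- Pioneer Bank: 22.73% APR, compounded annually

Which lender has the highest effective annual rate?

Aurora Trust: (1 + 0.2190/52)^52 − 1 = 24.426%
Summit Mutual: (1 + 0.2182/12)^12 − 1 = 24.140%
Redwood Mutual: (1 + 0.2190/2)^2 − 1 = 23.099%
Pioneer Bank: compounded annually, EAR = 22.730%
The highest effective annual rate is Aurora Trust at 24.426%.

Aurora Trust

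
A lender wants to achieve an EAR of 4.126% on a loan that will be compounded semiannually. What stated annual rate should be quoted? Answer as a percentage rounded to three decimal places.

4.084%

(1 + r/2)^2 − 1 = 0.04126, so 1 + r/2 = 1.04126^(1/2).
r/2 = 0.020421, so r = 0.040843 = 4.084%.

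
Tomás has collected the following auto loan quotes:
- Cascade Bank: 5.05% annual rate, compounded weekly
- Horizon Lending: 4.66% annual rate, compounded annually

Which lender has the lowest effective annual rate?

Horizon Lending

Cascade Bank: (1 + 0.0505/52)^52 − 1 = 5.177%
Horizon Lending: compounded annually, EAR = 4.660%
The lowest effective annual rate is Horizon Lending at 4.660%.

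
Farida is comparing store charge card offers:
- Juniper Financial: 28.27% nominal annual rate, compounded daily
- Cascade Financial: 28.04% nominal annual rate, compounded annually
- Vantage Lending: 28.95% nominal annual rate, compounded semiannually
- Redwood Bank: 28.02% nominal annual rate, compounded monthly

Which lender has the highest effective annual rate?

Juniper Financial: (1 + 0.2827/365)^365 − 1 = 32.656%
Cascade Financial: compounded annually, EAR = 28.040%
Vantage Lending: (1 + 0.2895/2)^2 − 1 = 31.045%
Redwood Bank: (1 + 0.2802/12)^12 − 1 = 31.914%
The highest effective annual rate is Juniper Financial at 32.656%.

Juniper Financial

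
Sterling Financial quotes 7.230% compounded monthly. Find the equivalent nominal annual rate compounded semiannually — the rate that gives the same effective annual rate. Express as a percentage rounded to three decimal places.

EAR = (1 + 0.07230/12)^12 − 1 = 0.074745.
Solve (1 + r/2)^2 = 1.074745: r/2 = 1.074745^(1/2) − 1 = 0.036699, so r = 0.073398 = 7.340%.

7.340%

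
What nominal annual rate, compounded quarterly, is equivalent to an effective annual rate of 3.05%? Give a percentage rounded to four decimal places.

3.0157%

(1 + r/4)^4 − 1 = 0.0305, so 1 + r/4 = 1.0305^(1/4).
r/4 = 0.007539, so r = 0.030157 = 3.0157%.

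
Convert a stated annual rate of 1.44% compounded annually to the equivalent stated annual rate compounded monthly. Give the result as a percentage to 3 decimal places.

1.431%

Compounded annually, EAR = nominal = 0.014400.
Solve (1 + r/12)^12 = 1.014400: r/12 = 1.014400^(1/12) − 1 = 0.001192, so r = 0.014306 = 1.431%.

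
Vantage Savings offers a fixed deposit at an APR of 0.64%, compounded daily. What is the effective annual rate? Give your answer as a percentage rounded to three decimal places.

EAR = (1 + 0.0064/365)^365 − 1.
= (1 + 0.000018)^365 − 1 = 1.006420 − 1 = 0.642%.

0.642%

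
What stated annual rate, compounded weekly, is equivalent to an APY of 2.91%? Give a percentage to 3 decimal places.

(1 + r/52)^52 − 1 = 0.0291, so 1 + r/52 = 1.0291^(1/52).
r/52 = 0.000552, so r = 0.028693 = 2.869%.

2.869%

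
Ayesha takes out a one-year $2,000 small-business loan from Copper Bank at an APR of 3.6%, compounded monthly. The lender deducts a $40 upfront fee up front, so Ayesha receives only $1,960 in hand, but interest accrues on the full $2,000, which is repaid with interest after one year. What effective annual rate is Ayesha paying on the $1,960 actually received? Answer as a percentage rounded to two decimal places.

Amount owed after one year: 2,000 × (1 + 0.036/12)^12 = 2,000 × 1.036600 = $2,073.20.
Effective rate on net proceeds: 2,073.20 / 1,960 − 1 = 0.057755 = 5.78%.

5.78%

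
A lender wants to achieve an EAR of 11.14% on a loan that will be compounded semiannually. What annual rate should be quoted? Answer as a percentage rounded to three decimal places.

(1 + r/2)^2 − 1 = 0.1114, so 1 + r/2 = 1.1114^(1/2).
r/2 = 0.054230, so r = 0.108459 = 10.846%.

10.846%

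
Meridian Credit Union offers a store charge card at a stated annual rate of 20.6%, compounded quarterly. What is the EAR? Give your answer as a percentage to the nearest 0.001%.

22.247%

EAR = (1 + 0.206/4)^4 − 1.
= (1 + 0.051500)^4 − 1 = 1.222467 − 1 = 22.247%.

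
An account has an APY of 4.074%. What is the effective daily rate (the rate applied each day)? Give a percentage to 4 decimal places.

The per-day rate i satisfies (1 + i)^365 = 1 + 0.04074.
i = 1.04074^(1/365) − 1 = 0.0001094 = 0.0109%.

0.0109%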